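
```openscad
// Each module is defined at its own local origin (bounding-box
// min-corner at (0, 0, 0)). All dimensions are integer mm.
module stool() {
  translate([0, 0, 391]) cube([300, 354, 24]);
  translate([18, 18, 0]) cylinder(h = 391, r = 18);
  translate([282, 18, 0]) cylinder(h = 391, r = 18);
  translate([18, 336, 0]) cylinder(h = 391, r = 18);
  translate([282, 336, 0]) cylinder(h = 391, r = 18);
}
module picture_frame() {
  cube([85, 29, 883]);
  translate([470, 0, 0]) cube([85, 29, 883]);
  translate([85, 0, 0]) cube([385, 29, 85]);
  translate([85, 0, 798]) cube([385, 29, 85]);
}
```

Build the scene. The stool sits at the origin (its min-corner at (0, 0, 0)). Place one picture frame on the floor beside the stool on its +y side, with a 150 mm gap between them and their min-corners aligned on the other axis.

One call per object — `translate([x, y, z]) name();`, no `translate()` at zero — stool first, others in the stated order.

stool();
translate([0, 504, 0]) picture_frame();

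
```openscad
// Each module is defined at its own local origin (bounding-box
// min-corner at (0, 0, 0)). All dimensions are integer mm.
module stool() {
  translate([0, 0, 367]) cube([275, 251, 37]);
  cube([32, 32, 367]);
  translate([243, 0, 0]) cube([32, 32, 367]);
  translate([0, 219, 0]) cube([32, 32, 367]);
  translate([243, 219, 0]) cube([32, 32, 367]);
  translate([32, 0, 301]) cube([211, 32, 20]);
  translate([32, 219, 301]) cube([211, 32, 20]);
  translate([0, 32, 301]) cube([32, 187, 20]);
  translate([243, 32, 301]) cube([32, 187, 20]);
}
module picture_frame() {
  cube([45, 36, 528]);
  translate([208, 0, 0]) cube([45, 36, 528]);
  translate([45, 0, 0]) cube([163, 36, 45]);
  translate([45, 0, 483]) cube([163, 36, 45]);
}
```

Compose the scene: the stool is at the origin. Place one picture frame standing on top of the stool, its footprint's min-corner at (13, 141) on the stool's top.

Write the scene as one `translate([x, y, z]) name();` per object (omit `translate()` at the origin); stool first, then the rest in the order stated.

stool();
translate([13, 141, 404]) picture_frame();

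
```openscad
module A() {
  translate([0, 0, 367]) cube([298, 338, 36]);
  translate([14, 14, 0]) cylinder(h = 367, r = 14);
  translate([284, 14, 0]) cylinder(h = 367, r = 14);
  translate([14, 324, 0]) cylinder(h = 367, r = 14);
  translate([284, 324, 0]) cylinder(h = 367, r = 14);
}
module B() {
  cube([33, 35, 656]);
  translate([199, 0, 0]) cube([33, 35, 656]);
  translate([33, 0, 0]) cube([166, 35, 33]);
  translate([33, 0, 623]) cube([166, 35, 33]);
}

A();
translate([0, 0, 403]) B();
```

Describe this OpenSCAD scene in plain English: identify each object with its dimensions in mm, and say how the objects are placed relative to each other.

A is a simple wooden stool: a rectangular seat 298 mm (x) by 338 mm (y), 36 mm thick, top face at z = 403 mm, on four round legs, each 28 mm in diameter. The legs rest on z = 0, each leg's axis is inset half a diameter from the nearest pair of seat edges (so the leg's bounding box is flush with the corner).

B is a picture frame with a 166×590 mm rectangular opening (x by z) and a uniform 33 mm border on every side. Frame depth is 35 mm along y. It is built from two vertical stiles running the full outside height and two horizontal rails spanning the gap between the stiles.

The picture frame is on top of the stool.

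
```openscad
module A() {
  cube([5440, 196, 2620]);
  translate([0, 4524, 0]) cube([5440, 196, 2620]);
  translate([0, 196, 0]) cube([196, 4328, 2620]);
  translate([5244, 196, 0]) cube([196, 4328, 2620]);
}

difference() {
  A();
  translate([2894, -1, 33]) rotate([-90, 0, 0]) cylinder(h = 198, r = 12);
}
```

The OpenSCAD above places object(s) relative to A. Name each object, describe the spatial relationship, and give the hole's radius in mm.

The subtracted cylinder has r = 12 mm.

A is a house frame. The house frame has a circular hole through its front wall. The hole's radius is 12 mm.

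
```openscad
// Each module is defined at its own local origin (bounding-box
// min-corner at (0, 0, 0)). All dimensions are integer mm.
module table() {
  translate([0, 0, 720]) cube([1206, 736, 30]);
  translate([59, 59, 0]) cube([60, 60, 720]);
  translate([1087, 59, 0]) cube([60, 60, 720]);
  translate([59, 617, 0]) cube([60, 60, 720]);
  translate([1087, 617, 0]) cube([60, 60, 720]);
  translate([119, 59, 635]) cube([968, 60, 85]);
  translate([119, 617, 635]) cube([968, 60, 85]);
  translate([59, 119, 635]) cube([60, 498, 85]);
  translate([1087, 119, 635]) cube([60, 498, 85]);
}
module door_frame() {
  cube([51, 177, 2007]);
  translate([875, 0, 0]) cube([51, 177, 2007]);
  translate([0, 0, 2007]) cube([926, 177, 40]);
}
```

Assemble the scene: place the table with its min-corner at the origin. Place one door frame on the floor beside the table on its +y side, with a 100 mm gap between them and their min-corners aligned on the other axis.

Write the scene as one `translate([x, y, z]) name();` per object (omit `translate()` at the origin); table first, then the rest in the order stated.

table();
translate([0, 836, 0]) door_frame();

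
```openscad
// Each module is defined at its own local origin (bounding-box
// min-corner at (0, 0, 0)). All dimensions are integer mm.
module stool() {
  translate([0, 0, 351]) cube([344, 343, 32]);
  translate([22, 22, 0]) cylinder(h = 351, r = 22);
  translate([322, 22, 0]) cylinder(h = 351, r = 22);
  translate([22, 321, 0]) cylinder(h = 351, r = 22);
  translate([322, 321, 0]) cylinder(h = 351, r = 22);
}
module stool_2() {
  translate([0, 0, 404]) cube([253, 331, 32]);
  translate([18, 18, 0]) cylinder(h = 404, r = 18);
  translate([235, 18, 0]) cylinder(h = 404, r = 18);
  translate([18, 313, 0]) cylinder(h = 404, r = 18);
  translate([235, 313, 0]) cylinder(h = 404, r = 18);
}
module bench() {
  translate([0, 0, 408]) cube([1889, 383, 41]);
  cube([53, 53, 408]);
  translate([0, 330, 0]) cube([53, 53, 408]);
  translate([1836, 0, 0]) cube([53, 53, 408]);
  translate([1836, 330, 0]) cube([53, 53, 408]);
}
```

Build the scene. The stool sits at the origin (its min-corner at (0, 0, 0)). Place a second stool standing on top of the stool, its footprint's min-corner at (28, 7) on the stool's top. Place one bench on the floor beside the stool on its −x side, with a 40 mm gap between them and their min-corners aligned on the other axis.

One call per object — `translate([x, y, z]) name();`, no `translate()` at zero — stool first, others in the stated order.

stool();
translate([28, 7, 383]) stool_2();
translate([-1929, 0, 0]) bench();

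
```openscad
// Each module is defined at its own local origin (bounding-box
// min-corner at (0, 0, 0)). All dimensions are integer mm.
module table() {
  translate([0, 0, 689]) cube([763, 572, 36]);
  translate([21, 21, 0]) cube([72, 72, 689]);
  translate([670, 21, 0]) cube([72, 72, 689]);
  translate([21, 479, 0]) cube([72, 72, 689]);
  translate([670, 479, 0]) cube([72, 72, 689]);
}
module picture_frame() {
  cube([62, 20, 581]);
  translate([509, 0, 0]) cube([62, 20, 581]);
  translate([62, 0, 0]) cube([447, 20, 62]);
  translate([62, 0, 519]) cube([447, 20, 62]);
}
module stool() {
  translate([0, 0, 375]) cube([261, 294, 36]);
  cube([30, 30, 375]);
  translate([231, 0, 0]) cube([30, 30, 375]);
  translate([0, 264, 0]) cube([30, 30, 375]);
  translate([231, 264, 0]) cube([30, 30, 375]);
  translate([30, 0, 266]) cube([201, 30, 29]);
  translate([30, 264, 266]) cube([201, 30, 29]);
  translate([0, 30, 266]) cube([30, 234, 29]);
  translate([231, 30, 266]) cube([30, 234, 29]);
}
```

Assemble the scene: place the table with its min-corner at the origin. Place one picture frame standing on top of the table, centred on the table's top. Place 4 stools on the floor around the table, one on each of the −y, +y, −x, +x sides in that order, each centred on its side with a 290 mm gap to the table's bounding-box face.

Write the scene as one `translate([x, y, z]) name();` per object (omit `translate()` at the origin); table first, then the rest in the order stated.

table();
translate([96, 276, 725]) picture_frame();
translate([251, -584, 0]) stool();
translate([251, 862, 0]) stool();
translate([-551, 139, 0]) stool();
translate([1053, 139, 0]) stool();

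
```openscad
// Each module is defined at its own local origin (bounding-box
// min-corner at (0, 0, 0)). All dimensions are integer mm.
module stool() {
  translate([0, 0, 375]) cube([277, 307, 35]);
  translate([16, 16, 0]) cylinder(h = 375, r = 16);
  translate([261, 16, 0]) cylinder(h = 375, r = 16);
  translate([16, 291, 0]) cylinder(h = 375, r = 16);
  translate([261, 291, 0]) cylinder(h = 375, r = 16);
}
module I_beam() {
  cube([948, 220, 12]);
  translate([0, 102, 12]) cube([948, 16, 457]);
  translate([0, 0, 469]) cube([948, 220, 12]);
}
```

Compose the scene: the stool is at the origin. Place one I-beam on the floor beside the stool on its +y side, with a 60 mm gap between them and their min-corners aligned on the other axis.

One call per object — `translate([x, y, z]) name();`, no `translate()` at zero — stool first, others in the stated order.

stool();
translate([0, 367, 0]) I_beam();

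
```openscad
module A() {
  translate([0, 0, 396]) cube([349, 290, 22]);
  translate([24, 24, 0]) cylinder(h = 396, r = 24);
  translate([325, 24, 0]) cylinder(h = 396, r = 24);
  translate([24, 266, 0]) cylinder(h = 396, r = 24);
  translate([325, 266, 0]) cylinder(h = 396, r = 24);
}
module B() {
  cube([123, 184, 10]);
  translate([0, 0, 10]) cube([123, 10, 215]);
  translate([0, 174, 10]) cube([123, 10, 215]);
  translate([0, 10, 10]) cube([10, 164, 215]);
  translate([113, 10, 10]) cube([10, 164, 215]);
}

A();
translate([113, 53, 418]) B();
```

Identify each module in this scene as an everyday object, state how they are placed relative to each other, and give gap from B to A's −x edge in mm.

The open box's min-x is at 113; the stool's min-x is 0; gap = 113 mm.

A is a stool. B is an open box. The open box is on top of the stool, centred. The gap from the open box to the stool's −x edge is 113 mm.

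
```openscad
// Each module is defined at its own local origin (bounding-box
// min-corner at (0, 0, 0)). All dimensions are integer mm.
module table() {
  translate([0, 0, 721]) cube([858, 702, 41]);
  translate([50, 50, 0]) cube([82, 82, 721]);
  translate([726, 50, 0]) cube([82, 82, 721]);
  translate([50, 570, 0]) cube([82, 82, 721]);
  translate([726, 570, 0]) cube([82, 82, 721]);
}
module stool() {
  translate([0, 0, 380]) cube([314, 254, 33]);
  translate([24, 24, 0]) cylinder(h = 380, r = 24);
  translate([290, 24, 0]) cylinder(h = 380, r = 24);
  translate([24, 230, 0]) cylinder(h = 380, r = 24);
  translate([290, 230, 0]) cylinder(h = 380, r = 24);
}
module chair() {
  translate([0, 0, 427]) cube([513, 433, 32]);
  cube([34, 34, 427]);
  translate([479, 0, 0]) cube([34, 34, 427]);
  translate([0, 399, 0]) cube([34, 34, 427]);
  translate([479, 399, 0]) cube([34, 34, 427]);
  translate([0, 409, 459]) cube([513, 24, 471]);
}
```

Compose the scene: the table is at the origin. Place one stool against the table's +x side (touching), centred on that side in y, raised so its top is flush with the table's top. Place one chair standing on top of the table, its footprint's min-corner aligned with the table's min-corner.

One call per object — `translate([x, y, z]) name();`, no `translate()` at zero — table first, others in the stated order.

table();
translate([858, 224, 349]) stool();
translate([0, 0, 762]) chair();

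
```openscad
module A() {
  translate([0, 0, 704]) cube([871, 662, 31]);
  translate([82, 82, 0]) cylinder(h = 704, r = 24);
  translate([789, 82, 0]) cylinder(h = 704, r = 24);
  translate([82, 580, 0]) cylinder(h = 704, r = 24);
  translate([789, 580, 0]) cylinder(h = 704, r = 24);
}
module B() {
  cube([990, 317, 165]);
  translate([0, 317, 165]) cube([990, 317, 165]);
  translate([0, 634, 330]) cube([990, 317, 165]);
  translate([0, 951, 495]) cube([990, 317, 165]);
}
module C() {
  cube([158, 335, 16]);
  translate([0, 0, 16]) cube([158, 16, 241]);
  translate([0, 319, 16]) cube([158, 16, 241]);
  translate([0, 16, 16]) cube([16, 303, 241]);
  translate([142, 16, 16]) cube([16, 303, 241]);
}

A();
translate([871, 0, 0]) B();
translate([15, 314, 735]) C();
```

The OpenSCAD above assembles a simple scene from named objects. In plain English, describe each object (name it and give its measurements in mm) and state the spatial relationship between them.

A is a table: top 871 mm (x) × 662 mm (y), 31 mm thick, upper face at z = 735 mm, on four round legs of 48 mm diameter, each leg's bounding box inset 58 mm from the nearest pair of top edges, running from z = 0 to the bottom of the top.

B is a run of 4 identical solid stair steps. Each tread is 990×317 mm and each step block is 165 mm high. Step 1 rests on the floor; step k is offset from step 1 by (k−1)×317 mm in y and (k−1)×165 mm in z.

C is an open storage box with external size 158×335×257 mm and wall thickness 16 mm (the base is also 16 mm thick). The base covers the whole footprint; the four walls stand on the base, with the y-facing walls full-width and the x-facing walls fitting between their inner faces.

The staircase is against the table's +x side, with their −y faces flush. The open box is on top of the table.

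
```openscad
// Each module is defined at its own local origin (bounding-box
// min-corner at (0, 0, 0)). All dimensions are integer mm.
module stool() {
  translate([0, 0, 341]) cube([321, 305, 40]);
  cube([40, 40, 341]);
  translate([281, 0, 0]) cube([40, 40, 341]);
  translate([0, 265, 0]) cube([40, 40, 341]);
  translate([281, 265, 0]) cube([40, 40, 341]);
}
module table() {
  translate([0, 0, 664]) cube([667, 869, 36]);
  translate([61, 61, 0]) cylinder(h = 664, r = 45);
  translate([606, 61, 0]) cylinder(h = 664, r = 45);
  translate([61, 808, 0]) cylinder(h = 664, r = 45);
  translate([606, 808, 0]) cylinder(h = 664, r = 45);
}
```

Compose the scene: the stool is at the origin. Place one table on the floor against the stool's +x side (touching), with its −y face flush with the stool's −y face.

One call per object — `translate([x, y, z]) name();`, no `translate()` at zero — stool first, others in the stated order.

stool();
translate([321, 0, 0]) table();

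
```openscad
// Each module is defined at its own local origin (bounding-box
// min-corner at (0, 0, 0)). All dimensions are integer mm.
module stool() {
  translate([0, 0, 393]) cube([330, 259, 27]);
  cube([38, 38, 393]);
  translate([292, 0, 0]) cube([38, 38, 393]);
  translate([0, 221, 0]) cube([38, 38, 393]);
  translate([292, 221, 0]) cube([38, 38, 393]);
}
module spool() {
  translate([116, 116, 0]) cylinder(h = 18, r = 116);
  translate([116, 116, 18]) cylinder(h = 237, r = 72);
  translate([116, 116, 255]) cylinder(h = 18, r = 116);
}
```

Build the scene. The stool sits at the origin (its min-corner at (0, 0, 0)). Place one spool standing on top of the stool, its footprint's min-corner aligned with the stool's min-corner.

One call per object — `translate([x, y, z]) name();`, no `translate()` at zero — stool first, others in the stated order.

stool();
translate([0, 0, 420]) spool();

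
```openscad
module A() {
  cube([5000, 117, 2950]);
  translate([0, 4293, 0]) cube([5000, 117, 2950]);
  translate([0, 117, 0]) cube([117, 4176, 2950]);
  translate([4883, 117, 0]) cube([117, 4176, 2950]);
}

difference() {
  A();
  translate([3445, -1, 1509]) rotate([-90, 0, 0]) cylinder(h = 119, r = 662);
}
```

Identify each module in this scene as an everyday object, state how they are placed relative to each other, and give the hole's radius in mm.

A is a house frame. The house frame has a circular hole through its front wall. The hole's radius is 662 mm.

The subtracted cylinder has r = 662 mm.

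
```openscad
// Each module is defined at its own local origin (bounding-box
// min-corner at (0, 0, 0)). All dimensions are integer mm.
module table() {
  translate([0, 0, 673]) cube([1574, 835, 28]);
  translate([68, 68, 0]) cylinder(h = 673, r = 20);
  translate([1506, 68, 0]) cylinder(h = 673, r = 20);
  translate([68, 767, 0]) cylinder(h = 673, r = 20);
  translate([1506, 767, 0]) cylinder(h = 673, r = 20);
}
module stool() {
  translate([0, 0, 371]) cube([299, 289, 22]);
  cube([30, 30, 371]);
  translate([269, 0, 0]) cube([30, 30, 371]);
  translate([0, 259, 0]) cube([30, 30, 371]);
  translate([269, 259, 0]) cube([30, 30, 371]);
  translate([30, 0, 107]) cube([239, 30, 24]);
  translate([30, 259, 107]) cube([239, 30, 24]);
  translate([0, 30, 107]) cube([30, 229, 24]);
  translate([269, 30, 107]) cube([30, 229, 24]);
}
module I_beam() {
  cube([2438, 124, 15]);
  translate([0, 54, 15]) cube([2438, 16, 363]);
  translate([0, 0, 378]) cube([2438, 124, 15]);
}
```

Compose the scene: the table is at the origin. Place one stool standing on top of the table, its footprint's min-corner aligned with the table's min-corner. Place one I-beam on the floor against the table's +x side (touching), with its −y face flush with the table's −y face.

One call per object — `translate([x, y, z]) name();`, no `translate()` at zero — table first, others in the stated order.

table();
translate([0, 0, 701]) stool();
translate([1574, 0, 0]) I_beam();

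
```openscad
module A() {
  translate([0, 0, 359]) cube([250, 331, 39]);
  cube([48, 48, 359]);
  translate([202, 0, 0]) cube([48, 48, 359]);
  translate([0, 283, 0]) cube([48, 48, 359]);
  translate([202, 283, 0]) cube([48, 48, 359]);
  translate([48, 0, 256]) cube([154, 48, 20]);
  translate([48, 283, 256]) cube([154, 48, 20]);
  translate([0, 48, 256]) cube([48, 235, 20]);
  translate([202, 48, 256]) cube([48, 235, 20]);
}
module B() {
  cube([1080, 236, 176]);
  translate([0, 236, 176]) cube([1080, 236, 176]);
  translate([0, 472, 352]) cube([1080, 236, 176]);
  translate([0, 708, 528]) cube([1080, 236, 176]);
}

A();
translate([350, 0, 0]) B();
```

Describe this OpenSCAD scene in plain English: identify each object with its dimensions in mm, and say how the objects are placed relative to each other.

A is a four-legged stool. The seat is a 250×331×39 mm slab whose top surface is at z = 398 mm; four square legs, each 48×48 mm in cross-section, run from the floor (z = 0) to the underside of the seat, each flush with a corner of the seat. Four stretchers, 48 mm wide and 20 mm tall, connect adjacent legs with their undersides at z = 256 mm, each running between the inner faces of the legs it joins and aligned with the legs' outer faces on the other axis.

B is a straight staircase of 4 solid steps. Each step is 1080 mm wide (x), 236 mm deep (y, the going) and 176 mm tall (the rise). The first step rests on the floor; each subsequent step sits one going further in +y and one rise higher in +z, directly behind and above the previous step with no overlap.

The staircase is on the floor beside the stool on its +x side.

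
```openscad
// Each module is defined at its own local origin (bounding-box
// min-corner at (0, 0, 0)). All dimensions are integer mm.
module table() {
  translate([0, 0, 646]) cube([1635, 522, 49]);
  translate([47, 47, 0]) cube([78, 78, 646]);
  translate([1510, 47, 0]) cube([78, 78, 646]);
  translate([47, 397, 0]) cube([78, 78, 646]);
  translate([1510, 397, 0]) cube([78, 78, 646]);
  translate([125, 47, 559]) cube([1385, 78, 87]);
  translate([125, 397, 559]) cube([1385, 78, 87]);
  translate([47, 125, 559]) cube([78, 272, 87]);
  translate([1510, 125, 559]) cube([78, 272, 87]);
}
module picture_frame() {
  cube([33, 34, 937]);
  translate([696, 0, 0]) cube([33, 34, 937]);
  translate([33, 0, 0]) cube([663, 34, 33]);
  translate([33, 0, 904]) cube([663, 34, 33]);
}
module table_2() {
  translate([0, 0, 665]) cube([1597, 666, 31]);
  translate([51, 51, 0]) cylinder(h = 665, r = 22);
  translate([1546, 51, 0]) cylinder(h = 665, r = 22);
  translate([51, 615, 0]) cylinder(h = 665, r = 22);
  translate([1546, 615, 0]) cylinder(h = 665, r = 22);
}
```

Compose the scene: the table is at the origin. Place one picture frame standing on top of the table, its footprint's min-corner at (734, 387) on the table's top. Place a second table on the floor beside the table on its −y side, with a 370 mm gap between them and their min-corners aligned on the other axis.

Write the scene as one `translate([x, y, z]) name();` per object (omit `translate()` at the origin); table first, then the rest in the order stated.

table();
translate([734, 387, 695]) picture_frame();
translate([0, -1036, 0]) table_2();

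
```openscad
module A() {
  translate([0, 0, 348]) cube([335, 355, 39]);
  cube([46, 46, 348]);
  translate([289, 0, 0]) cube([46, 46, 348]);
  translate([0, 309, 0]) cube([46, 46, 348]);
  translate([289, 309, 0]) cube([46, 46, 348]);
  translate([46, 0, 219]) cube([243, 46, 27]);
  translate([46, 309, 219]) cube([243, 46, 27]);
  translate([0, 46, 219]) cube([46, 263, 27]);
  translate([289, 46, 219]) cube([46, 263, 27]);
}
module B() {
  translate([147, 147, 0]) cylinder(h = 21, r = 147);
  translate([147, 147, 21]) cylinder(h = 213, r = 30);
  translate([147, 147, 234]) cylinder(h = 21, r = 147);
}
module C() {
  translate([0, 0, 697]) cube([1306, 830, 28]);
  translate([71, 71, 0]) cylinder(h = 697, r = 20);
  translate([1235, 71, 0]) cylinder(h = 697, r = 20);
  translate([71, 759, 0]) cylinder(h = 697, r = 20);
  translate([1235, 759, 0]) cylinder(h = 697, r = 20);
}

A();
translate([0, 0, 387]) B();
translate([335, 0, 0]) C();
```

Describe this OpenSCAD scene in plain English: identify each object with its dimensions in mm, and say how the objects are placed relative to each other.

A is a simple wooden stool: a rectangular seat 335 mm (x) by 355 mm (y), 39 mm thick, top face at z = 387 mm, on four square legs, each 46×46 mm in cross-section. The legs rest on z = 0, each flush with a corner of the seat. Four stretchers, 46 mm wide and 27 mm tall, connect adjacent legs with their undersides at z = 219 mm, each running between the inner faces of the legs it joins and aligned with the legs' outer faces on the other axis.

B is a spool: two coaxial disc flanges of radius 147 mm and thickness 21 mm, joined by a core cylinder of radius 30 mm and height 213 mm. The lower flange rests on z = 0 and the three cylinders share a vertical axis.

C is a rectangular dining table. The top is 1306×830×28 mm with its upper surface at z = 725 mm. It stands on four round legs of 40 mm diameter, each leg's bounding box inset 51 mm from the nearest pair of top edges, running from the floor to the underside of the top.

The spool is on top of the stool. The table is against the stool's +x side, with their −y faces flush.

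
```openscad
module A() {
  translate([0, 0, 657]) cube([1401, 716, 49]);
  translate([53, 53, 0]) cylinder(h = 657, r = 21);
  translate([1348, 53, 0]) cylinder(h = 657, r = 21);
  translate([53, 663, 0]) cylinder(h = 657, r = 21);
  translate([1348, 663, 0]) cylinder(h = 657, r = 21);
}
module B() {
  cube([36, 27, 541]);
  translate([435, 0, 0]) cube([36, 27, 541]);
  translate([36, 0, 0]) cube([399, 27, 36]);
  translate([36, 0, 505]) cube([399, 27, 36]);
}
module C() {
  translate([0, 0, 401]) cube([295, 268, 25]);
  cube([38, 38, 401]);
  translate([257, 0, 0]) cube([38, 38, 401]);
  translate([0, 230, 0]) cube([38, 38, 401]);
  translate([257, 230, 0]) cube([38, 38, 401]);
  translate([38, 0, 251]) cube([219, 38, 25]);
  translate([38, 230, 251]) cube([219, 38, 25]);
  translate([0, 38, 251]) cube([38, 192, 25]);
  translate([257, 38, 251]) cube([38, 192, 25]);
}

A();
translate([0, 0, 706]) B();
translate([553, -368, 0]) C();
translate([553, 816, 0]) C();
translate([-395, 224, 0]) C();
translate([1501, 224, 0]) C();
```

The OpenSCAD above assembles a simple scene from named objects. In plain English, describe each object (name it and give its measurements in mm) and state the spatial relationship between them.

A is a table with a 1401×716 mm rectangular top, 49 mm thick, top surface at z = 706 mm, supported by four round legs of 42 mm diameter, each leg's bounding box inset 32 mm from the nearest pair of top edges, running from the floor.

B is a picture frame with a 399×469 mm rectangular opening (x by z) and a uniform 36 mm border on every side. Frame depth is 27 mm along y. It is built from two vertical stiles running the full outside height and two horizontal rails spanning the gap between the stiles.

C is a simple wooden stool: a rectangular seat 295 mm (x) by 268 mm (y), 25 mm thick, top face at z = 426 mm, on four square legs, each 38×38 mm in cross-section. The legs rest on z = 0, each flush with a corner of the seat. Four stretchers, 38 mm wide and 25 mm tall, connect adjacent legs with their undersides at z = 251 mm, each running between the inner faces of the legs it joins and aligned with the legs' outer faces on the other axis.

The picture frame is on top of the table. Four stools sit around the table at the −y, +y, −x, +x sides.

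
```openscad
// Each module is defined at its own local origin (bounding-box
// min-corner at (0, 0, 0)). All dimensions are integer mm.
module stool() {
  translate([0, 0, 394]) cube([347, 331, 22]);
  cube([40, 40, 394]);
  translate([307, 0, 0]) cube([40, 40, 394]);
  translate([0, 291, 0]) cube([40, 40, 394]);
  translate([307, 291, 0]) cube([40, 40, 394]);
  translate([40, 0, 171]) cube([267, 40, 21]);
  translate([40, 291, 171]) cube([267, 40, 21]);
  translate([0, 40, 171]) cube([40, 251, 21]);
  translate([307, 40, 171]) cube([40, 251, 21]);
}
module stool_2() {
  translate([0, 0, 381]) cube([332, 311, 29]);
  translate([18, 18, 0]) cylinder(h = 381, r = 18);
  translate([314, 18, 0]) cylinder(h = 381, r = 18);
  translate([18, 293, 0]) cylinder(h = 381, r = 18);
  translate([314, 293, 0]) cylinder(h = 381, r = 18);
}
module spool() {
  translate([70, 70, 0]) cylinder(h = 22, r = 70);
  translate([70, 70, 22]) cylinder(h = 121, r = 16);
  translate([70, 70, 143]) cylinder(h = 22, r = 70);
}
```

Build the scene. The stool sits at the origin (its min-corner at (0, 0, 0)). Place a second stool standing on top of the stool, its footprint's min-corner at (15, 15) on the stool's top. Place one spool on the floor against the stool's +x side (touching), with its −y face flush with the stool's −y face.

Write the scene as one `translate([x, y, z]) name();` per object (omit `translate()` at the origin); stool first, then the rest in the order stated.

stool();
translate([15, 15, 416]) stool_2();
translate([347, 0, 0]) spool();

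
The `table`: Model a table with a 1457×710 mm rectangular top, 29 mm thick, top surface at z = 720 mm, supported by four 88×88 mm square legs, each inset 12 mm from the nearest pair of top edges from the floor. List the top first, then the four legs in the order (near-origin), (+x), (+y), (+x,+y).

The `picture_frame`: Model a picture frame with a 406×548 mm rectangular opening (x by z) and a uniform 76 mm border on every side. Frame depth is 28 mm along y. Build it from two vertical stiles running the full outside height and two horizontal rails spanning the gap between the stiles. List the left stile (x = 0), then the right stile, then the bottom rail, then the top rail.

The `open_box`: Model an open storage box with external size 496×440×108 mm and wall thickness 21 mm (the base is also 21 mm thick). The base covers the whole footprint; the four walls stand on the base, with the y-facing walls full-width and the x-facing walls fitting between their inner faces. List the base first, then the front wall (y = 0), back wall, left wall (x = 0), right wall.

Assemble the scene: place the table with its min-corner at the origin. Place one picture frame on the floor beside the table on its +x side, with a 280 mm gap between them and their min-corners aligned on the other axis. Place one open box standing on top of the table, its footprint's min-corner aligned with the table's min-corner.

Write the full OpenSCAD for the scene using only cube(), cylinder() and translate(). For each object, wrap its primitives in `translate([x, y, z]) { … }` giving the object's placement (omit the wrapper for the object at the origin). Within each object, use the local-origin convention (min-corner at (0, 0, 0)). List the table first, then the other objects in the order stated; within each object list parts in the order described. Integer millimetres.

translate([0, 0, 691]) cube([1457, 710, 29]);
translate([12, 12, 0]) cube([88, 88, 691]);
translate([1357, 12, 0]) cube([88, 88, 691]);
translate([12, 610, 0]) cube([88, 88, 691]);
translate([1357, 610, 0]) cube([88, 88, 691]);
translate([1737, 0, 0]) {
  cube([76, 28, 700]);
  translate([482, 0, 0]) cube([76, 28, 700]);
  translate([76, 0, 0]) cube([406, 28, 76]);
  translate([76, 0, 624]) cube([406, 28, 76]);
}
translate([0, 0, 720]) {
  cube([496, 440, 21]);
  translate([0, 0, 21]) cube([496, 21, 87]);
  translate([0, 419, 21]) cube([496, 21, 87]);
  translate([0, 21, 21]) cube([21, 398, 87]);
  translate([475, 21, 21]) cube([21, 398, 87]);
}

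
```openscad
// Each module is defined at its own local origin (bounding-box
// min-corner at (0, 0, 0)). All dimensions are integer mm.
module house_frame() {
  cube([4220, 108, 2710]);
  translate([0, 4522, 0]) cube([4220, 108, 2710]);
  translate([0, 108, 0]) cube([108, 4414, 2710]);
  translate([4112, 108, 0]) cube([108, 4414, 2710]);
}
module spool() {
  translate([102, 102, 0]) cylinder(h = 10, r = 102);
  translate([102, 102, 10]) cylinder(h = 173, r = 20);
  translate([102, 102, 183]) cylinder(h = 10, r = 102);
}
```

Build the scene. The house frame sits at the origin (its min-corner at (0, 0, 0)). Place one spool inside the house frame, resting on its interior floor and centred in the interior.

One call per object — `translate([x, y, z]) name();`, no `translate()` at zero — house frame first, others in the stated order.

house_frame();
translate([2008, 2213, 0]) spool();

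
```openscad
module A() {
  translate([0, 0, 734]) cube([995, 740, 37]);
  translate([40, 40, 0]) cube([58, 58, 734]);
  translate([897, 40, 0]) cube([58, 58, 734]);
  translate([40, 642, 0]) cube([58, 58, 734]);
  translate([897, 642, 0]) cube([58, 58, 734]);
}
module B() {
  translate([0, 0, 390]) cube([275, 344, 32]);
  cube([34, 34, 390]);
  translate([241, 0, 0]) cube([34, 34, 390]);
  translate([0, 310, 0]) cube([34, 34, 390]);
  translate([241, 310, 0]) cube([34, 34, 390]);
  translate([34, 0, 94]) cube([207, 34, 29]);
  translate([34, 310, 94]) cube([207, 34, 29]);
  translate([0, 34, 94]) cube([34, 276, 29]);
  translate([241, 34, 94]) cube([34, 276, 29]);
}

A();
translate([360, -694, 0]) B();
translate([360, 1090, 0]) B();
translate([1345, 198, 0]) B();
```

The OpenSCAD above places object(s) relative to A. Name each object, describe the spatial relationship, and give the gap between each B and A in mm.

A is a table. B is a stool. Three stools sit around the table at the −y, +y, +x sides. The gap between each stool and the table is 350 mm.

Each stool's nearest face is 350 mm from the table's bounding box.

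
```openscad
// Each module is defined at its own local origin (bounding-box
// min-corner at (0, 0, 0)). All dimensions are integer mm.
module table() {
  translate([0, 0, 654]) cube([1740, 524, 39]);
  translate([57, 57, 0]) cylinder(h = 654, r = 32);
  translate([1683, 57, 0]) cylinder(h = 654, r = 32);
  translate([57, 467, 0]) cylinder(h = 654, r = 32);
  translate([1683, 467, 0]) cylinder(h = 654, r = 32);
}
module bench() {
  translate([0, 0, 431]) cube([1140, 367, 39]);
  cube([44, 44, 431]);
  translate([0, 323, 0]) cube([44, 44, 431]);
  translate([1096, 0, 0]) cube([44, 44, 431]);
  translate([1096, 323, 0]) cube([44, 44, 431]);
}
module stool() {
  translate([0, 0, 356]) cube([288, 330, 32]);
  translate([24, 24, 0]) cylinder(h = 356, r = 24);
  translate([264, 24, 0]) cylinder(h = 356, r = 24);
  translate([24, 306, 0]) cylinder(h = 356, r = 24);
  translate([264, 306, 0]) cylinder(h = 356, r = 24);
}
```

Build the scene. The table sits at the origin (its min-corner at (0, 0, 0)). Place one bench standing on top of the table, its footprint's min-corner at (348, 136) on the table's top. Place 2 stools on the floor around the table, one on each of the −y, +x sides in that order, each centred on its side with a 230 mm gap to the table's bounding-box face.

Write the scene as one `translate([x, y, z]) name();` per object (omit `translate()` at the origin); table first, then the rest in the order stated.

table();
translate([348, 136, 693]) bench();
translate([726, -560, 0]) stool();
translate([1970, 97, 0]) stool();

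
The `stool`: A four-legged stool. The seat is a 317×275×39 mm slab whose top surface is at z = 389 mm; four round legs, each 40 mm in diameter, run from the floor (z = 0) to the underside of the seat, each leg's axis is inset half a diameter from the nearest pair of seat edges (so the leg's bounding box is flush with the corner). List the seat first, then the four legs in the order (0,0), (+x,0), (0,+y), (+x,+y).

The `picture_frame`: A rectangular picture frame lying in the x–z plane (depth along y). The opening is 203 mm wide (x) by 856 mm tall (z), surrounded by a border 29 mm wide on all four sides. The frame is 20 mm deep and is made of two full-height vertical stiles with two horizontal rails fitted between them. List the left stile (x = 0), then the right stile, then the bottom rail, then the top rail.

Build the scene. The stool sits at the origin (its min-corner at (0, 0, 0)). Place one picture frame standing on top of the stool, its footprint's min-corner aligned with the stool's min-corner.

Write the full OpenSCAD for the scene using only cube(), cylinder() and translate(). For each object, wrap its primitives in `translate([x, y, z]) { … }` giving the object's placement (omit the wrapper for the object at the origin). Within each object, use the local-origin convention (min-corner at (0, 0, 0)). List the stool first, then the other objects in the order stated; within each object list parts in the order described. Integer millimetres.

translate([0, 0, 350]) cube([317, 275, 39]);
translate([20, 20, 0]) cylinder(h = 350, r = 20);
translate([297, 20, 0]) cylinder(h = 350, r = 20);
translate([20, 255, 0]) cylinder(h = 350, r = 20);
translate([297, 255, 0]) cylinder(h = 350, r = 20);
translate([0, 0, 389]) {
  cube([29, 20, 914]);
  translate([232, 0, 0]) cube([29, 20, 914]);
  translate([29, 0, 0]) cube([203, 20, 29]);
  translate([29, 0, 885]) cube([203, 20, 29]);
}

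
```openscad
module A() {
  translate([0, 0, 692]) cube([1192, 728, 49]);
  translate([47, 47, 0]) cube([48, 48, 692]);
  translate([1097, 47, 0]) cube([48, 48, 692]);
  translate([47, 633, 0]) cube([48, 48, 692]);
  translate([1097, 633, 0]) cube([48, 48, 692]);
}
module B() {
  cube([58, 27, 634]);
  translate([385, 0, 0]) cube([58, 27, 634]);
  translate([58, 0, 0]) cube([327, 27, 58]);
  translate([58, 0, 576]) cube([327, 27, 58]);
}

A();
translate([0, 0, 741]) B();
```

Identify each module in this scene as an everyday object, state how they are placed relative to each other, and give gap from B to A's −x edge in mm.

The picture frame's min-x is at 0; the table's min-x is 0; gap = 0 mm.

A is a table. B is a picture frame. The picture frame is on top of the table. The gap from the picture frame to the table's −x edge is 0 mm.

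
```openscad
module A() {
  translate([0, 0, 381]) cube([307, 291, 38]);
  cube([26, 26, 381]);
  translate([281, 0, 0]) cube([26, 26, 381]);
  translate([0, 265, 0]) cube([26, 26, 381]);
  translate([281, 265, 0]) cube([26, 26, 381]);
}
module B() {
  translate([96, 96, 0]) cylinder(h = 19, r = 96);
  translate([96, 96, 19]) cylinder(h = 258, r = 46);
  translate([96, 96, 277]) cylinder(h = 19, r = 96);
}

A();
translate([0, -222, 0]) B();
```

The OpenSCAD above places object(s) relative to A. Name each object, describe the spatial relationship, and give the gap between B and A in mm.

A is a stool. B is a spool. The spool is on the floor beside the stool on its −y side. The gap between the spool and the stool is 30 mm.

The spool's nearest face is 30 mm from the stool's −y face.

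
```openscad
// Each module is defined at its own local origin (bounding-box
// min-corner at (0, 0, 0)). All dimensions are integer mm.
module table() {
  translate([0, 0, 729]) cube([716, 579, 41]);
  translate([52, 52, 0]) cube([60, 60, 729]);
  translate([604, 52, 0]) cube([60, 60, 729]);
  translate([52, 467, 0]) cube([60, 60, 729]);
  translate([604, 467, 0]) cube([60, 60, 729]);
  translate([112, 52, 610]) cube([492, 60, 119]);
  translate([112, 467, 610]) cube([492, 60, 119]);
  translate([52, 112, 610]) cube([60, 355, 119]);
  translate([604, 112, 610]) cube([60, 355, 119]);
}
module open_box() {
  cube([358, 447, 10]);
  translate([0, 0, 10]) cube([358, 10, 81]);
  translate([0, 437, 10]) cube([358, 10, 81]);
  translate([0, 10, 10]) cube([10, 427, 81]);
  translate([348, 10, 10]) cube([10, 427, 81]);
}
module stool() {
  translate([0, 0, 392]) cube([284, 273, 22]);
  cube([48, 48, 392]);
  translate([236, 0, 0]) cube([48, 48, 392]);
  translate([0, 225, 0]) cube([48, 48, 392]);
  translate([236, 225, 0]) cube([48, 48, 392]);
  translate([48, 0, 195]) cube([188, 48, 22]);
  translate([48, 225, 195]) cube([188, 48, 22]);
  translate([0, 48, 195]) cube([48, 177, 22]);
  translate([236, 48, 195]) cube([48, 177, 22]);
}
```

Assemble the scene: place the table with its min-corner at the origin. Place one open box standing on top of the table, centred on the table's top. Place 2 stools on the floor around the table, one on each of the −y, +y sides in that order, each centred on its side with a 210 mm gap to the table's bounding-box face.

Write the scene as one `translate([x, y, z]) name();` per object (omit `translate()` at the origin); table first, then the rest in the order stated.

table();
translate([179, 66, 770]) open_box();
translate([216, -483, 0]) stool();
translate([216, 789, 0]) stool();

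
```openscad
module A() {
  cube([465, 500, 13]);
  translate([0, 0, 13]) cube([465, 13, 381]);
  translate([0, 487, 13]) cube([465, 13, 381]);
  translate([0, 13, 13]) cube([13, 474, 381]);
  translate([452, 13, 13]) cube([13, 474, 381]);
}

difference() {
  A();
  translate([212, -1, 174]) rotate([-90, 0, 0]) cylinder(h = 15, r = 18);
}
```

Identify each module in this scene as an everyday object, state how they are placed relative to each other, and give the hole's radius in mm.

The subtracted cylinder has r = 18 mm.

A is an open box. The open box has a circular hole through its front wall. The hole's radius is 18 mm.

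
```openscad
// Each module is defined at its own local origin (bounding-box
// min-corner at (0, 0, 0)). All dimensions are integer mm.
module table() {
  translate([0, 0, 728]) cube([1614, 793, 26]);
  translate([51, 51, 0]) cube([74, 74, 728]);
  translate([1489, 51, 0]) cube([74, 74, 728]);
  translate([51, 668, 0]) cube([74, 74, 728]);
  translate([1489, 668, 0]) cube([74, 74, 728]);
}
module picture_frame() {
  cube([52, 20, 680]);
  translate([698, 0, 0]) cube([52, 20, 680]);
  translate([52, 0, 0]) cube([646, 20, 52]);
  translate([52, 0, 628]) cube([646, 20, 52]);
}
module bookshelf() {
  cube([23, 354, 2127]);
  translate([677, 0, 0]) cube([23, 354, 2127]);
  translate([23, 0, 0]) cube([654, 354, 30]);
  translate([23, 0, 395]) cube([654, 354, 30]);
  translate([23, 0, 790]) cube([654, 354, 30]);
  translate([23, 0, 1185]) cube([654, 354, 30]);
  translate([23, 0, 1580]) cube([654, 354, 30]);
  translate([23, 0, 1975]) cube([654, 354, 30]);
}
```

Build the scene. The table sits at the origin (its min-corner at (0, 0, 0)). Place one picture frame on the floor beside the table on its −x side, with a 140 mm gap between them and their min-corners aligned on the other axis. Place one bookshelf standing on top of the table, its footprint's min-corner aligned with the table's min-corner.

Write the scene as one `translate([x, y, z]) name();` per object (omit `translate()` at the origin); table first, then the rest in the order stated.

table();
translate([-890, 0, 0]) picture_frame();
translate([0, 0, 754]) bookshelf();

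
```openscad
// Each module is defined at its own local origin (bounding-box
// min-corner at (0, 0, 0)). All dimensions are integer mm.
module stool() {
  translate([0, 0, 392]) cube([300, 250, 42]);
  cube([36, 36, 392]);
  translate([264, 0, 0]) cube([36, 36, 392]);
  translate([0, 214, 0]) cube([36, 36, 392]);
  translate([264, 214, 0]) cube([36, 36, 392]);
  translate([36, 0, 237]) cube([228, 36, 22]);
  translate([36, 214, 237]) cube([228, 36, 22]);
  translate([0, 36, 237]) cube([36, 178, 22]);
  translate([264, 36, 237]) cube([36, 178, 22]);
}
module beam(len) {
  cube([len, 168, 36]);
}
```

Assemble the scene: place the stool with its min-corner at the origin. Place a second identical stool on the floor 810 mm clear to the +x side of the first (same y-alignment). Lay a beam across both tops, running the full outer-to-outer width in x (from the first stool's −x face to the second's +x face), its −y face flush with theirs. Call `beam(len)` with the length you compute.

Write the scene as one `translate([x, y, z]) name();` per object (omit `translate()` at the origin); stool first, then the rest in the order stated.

stool();
translate([1110, 0, 0]) stool();
translate([0, 0, 434]) beam(1410);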